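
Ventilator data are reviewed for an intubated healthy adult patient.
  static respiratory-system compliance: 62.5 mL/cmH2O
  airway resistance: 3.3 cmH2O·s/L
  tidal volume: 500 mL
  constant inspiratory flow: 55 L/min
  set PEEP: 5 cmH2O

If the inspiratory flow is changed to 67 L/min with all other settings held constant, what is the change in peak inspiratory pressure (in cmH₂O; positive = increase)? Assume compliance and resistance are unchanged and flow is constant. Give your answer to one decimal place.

Flow: 55 L/min ÷ 60 = 0.9167 L/s.
New flow: 67 L/min ÷ 60 = 1.1167 L/s.
PIP = Vt/C + R·V̇ + PEEP (constant-flow equation of motion).
Only the resistive term changes: ΔPIP = R × ΔV̇ = 3.3 × (1.1167 − 0.9167) = 3.3 × 0.2 = 0.66 cmH2O.

0.7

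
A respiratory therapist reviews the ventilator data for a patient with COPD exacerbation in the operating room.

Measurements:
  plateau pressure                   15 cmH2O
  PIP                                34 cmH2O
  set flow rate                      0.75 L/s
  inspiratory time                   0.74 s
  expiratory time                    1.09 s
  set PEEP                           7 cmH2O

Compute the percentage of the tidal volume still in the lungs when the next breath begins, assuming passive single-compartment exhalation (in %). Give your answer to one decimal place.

Vt = flow × Ti = 0.75 L/s × 0.74 s × 1000 mL/L = 555.0 mL.
R = (PIP − Pplat)/V̇ = (34 − 15) / 0.75 = 19.0/0.75 = 25.333 cmH2O·s/L.
C = Vt/(Pplat − PEEP) = 555.0 / (15 − 7) = 555.0/8.0 = 69.375 mL/cmH2O.
τ = R × C = 25.333 × 0.06938 L/cmH2O = 1.758 s.
Fraction remaining at end-expiration = e^(−Te/τ) = e^(−1.09/1.758) = 0.5379 → 53.79%.

53.8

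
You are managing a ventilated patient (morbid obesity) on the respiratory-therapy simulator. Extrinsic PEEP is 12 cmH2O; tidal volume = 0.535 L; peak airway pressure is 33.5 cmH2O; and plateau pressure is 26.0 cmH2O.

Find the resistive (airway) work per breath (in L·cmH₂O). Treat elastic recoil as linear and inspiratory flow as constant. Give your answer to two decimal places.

With constant inspiratory flow the resistive pressure is constant at PIP − Pplat = 33.5 − 26.0 = 7.5 cmH2O, so resistive work = 7.5 × 0.535 = 4.013 L·cmH2O.

4.01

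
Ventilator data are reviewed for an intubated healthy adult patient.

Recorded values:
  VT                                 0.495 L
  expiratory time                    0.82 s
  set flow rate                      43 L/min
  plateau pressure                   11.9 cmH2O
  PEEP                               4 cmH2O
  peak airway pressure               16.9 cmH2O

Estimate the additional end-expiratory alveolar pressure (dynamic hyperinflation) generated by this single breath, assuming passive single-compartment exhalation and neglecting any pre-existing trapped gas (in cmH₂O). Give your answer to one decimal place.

Flow: 43 L/min ÷ 60 = 0.7167 L/s.
R = (PIP − Pplat)/V̇ = (16.9 − 11.9) / 0.7167 = 5.0/0.7167 = 6.976 cmH2O·s/L.
C = Vt/(Pplat − PEEP) = 495.0 / (11.9 − 4) = 495.0/7.9 = 62.658 mL/cmH2O.
τ = R × C = 6.976 × 0.06266 L/cmH2O = 0.4371 s.
Fraction remaining = e^(−Te/τ) = e^(−0.82/0.4371) = 0.1532; trapped volume = 495.0 × 0.1532 = 75.834 mL.
Additional alveolar pressure from trapping ≈ V_trapped / C = 75.834 / 62.658 = 1.21 cmH2O.

1.2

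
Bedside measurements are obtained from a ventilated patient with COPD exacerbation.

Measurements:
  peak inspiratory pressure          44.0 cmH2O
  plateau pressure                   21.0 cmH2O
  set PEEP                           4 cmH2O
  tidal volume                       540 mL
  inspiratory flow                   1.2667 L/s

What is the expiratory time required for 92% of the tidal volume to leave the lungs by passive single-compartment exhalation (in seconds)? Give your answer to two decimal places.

R = (PIP − Pplat)/V̇ = (44.0 − 21.0) / 1.2667 = 23.0/1.2667 = 18.157 cmH2O·s/L.
C = Vt/(Pplat − PEEP) = 540.0 / (21.0 − 4) = 540.0/17.0 = 31.765 mL/cmH2O.
τ = R × C = 18.157 × 0.03177 L/cmH2O = 0.5768 s.
t = −τ·ln(1 − 0.92) = −0.5768·ln(0.08) = 1.457 s.

1.46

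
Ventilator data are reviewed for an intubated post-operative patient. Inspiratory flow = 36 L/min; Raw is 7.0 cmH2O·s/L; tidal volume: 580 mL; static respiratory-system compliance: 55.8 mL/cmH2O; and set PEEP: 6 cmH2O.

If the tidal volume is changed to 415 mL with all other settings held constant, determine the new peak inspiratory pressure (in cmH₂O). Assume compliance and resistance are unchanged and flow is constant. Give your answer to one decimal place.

Flow: 36 L/min ÷ 60 = 0.6 L/s.
PIP = Vt/C + R·V̇ + PEEP (constant-flow equation of motion).
Only the elastic term changes: ΔPIP = ΔVt / C = (415 − 580) / 55.8 = -2.957 cmH2O.
Original PIP = 580/55.8 + 7.0×0.6 + 6 = 20.594 cmH2O; new PIP = 20.594 + (-2.957) = 17.637 cmH2O.

17.6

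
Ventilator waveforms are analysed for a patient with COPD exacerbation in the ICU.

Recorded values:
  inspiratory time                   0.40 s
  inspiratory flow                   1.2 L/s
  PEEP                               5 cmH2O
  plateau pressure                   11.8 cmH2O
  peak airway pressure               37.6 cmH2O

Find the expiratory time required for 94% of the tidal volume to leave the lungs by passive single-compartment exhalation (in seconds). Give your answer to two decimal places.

4.27

Vt = flow × Ti = 1.2 L/s × 0.40 s × 1000 mL/L = 480.0 mL.
R = (PIP − Pplat)/V̇ = (37.6 − 11.8) / 1.2 = 25.8/1.2 = 21.5 cmH2O·s/L.
C = Vt/(Pplat − PEEP) = 480.0 / (11.8 − 5) = 480.0/6.8 = 70.588 mL/cmH2O.
τ = R × C = 21.5 × 0.07059 L/cmH2O = 1.518 s.
t = −τ·ln(1 − 0.94) = −1.518·ln(0.06) = 4.271 s.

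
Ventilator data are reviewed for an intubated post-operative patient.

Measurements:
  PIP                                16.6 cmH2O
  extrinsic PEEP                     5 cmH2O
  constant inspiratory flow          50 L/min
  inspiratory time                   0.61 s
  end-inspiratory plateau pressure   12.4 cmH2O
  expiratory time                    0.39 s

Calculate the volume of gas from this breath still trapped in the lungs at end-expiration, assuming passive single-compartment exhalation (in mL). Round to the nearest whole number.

165

Flow: 50 L/min ÷ 60 = 0.8333 L/s.
Vt = flow × Ti = 0.8333 L/s × 0.61 s × 1000 mL/L = 508.31 mL.
R = (PIP − Pplat)/V̇ = (16.6 − 12.4) / 0.8333 = 4.2/0.8333 = 5.04 cmH2O·s/L.
C = Vt/(Pplat − PEEP) = 508.31 / (12.4 − 5) = 508.31/7.4 = 68.691 mL/cmH2O.
τ = R × C = 5.04 × 0.06869 L/cmH2O = 0.3462 s.
Fraction remaining = e^(−Te/τ) = e^(−0.39/0.3462) = 0.3242.
Trapped volume = 508.31 × 0.3242 = 164.79 mL.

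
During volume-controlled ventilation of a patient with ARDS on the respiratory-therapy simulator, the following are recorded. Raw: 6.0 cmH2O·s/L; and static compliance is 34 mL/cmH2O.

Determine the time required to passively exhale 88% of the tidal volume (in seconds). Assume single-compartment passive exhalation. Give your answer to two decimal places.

0.43

τ = R × C = 6.0 × 34 mL/cmH2O = 6.0 × 0.034 L/cmH2O = 0.204 s.
Exhaled fraction f = 1 − e^(−t/τ) → t = −τ·ln(1 − f) = −0.204·ln(0.12) = 0.4325 s.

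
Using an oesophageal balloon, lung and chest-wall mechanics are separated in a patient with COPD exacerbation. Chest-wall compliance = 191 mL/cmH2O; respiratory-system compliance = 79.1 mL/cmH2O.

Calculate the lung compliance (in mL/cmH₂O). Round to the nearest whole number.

1/CL = 1/Crs − 1/Ccw.
1/CL = 1/79.1 − 1/191 = 0.007407.
CL = 135.01 mL/cmH2O.

135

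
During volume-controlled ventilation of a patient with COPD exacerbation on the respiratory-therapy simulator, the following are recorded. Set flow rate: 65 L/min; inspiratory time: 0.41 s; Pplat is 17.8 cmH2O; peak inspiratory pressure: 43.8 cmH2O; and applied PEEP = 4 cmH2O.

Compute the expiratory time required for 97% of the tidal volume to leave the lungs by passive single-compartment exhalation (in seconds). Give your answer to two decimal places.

2.71

Flow: 65 L/min ÷ 60 = 1.0833 L/s.
Vt = flow × Ti = 1.0833 L/s × 0.41 s × 1000 mL/L = 444.15 mL.
R = (PIP − Pplat)/V̇ = (43.8 − 17.8) / 1.0833 = 26.0/1.0833 = 24.001 cmH2O·s/L.
C = Vt/(Pplat − PEEP) = 444.15 / (17.8 − 4) = 444.15/13.8 = 32.185 mL/cmH2O.
τ = R × C = 24.001 × 0.03219 L/cmH2O = 0.7726 s.
t = −τ·ln(1 − 0.97) = −0.7726·ln(0.03) = 2.709 s.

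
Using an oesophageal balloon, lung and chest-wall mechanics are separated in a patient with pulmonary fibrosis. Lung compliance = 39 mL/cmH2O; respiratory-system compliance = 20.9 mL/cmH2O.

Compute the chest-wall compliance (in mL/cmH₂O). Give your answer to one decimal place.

45.0

1/Ccw = 1/Crs − 1/CL.
1/Ccw = 1/20.9 − 1/39 = 0.02221.
Ccw = 45.025 mL/cmH2O.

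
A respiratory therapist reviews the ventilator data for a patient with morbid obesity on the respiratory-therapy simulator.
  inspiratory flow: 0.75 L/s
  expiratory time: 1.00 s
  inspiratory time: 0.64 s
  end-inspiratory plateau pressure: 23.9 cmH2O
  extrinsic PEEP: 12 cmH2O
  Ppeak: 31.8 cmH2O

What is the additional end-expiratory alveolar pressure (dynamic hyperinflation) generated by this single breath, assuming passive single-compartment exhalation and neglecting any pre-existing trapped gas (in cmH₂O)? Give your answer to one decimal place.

1.1

Vt = flow × Ti = 0.75 L/s × 0.64 s × 1000 mL/L = 480.0 mL.
R = (PIP − Pplat)/V̇ = (31.8 − 23.9) / 0.75 = 7.9/0.75 = 10.533 cmH2O·s/L.
C = Vt/(Pplat − PEEP) = 480.0 / (23.9 − 12) = 480.0/11.9 = 40.336 mL/cmH2O.
τ = R × C = 10.533 × 0.04034 L/cmH2O = 0.4249 s.
Fraction remaining = e^(−Te/τ) = e^(−1.00/0.4249) = 0.09504; trapped volume = 480.0 × 0.09504 = 45.619 mL.
Additional alveolar pressure from trapping ≈ V_trapped / C = 45.619 / 40.336 = 1.131 cmH2O.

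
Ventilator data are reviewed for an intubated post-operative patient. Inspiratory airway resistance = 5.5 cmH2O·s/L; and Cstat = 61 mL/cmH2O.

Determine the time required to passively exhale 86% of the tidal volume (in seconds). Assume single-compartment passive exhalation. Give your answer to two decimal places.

0.66

τ = R × C = 5.5 × 61 mL/cmH2O = 5.5 × 0.061 L/cmH2O = 0.3355 s.
Exhaled fraction f = 1 − e^(−t/τ) → t = −τ·ln(1 − f) = −0.3355·ln(0.14) = 0.6596 s.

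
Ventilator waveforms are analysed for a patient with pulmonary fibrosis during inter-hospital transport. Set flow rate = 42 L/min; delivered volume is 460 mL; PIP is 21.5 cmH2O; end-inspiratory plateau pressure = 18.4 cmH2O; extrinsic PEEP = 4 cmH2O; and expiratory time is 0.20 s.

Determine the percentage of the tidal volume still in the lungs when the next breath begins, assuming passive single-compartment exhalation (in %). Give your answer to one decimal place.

24.3

Flow: 42 L/min ÷ 60 = 0.7 L/s.
R = (PIP − Pplat)/V̇ = (21.5 − 18.4) / 0.7 = 3.1/0.7 = 4.429 cmH2O·s/L.
C = Vt/(Pplat − PEEP) = 460.0 / (18.4 − 4) = 460.0/14.4 = 31.944 mL/cmH2O.
τ = R × C = 4.429 × 0.03194 L/cmH2O = 0.1415 s.
Fraction remaining at end-expiration = e^(−Te/τ) = e^(−0.20/0.1415) = 0.2433 → 24.33%.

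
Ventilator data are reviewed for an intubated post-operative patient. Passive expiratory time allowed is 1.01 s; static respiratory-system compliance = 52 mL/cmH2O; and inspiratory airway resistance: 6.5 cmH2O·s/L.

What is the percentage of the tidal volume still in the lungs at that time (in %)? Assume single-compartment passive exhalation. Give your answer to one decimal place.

5.0

τ = R × C = 6.5 × 52 mL/cmH2O = 6.5 × 0.052 L/cmH2O = 0.338 s.
Passive exhalation: V(t)/V₀ = e^(−t/τ) = e^(−1.01/0.338) = 0.05038.
Fraction remaining = 0.05038 → 5.038%.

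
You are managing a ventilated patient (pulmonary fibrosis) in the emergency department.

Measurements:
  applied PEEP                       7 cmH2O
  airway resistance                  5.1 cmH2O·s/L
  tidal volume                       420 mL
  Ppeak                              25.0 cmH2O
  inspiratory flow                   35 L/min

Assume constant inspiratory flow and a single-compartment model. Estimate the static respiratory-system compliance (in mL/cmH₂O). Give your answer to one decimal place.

28.0

Flow: 35 L/min ÷ 60 = 0.5833 L/s.
Equation of motion (constant flow): PIP = Vt/C + R·V̇ + PEEP.
Vt/C = PIP − R·V̇ − PEEP = 25.0 − 5.1×0.5833 − 7 = 25.0 − 2.975 − 7 = 15.025 cmH2O.
C = Vt / 15.025 = 420 / 15.025 = 27.953 mL/cmH2O.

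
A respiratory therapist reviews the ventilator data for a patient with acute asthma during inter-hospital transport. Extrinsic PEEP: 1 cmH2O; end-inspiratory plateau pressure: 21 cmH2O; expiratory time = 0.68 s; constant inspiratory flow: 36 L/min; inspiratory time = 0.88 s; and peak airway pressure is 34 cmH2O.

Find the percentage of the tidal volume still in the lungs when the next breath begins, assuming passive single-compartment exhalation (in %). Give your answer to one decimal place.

Flow: 36 L/min ÷ 60 = 0.6 L/s.
Vt = flow × Ti = 0.6 L/s × 0.88 s × 1000 mL/L = 528.0 mL.
R = (PIP − Pplat)/V̇ = (34 − 21) / 0.6 = 13.0/0.6 = 21.667 cmH2O·s/L.
C = Vt/(Pplat − PEEP) = 528.0 / (21 − 1) = 528.0/20.0 = 26.4 mL/cmH2O.
τ = R × C = 21.667 × 0.0264 L/cmH2O = 0.572 s.
Fraction remaining at end-expiration = e^(−Te/τ) = e^(−0.68/0.572) = 0.3046 → 30.46%.

30.5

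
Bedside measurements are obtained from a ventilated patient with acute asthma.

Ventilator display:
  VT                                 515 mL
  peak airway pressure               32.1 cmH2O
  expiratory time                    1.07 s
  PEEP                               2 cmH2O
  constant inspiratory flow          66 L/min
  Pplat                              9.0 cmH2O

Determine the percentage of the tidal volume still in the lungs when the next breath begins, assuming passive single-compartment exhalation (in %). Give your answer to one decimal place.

50.0

Flow: 66 L/min ÷ 60 = 1.1 L/s.
R = (PIP − Pplat)/V̇ = (32.1 − 9.0) / 1.1 = 23.1/1.1 = 21.0 cmH2O·s/L.
C = Vt/(Pplat − PEEP) = 515.0 / (9.0 − 2) = 515.0/7.0 = 73.571 mL/cmH2O.
τ = R × C = 21.0 × 0.07357 L/cmH2O = 1.545 s.
Fraction remaining at end-expiration = e^(−Te/τ) = e^(−1.07/1.545) = 0.5003 → 50.03%.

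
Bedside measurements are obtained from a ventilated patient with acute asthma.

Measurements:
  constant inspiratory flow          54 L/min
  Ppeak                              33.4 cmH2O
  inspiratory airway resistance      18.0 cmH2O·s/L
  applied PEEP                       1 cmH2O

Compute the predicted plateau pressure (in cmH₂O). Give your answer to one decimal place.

17.2

Flow: 54 L/min ÷ 60 = 0.9 L/s.
Pplat = PIP − Raw × flow = 33.4 − 18.0 × 0.9 = 33.4 − 16.2 = 17.2 cmH2O.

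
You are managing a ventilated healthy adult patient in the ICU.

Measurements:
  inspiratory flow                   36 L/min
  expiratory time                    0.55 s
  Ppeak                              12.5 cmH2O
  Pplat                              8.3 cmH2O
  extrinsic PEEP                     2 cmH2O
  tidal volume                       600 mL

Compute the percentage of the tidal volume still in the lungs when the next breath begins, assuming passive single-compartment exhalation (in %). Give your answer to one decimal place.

43.8

Flow: 36 L/min ÷ 60 = 0.6 L/s.
R = (PIP − Pplat)/V̇ = (12.5 − 8.3) / 0.6 = 4.2/0.6 = 7.0 cmH2O·s/L.
C = Vt/(Pplat − PEEP) = 600.0 / (8.3 − 2) = 600.0/6.3 = 95.238 mL/cmH2O.
τ = R × C = 7.0 × 0.09524 L/cmH2O = 0.6667 s.
Fraction remaining at end-expiration = e^(−Te/τ) = e^(−0.55/0.6667) = 0.4383 → 43.83%.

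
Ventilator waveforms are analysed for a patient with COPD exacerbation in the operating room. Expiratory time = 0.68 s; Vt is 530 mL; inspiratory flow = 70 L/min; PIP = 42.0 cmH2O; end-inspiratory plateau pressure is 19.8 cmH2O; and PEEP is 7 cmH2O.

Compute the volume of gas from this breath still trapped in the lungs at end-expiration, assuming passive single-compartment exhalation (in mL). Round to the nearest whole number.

224

Flow: 70 L/min ÷ 60 = 1.1667 L/s.
R = (PIP − Pplat)/V̇ = (42.0 − 19.8) / 1.1667 = 22.2/1.1667 = 19.028 cmH2O·s/L.
C = Vt/(Pplat − PEEP) = 530.0 / (19.8 − 7) = 530.0/12.8 = 41.406 mL/cmH2O.
τ = R × C = 19.028 × 0.04141 L/cmH2O = 0.7879 s.
Fraction remaining = e^(−Te/τ) = e^(−0.68/0.7879) = 0.4219.
Trapped volume = 530.0 × 0.4219 = 223.61 mL.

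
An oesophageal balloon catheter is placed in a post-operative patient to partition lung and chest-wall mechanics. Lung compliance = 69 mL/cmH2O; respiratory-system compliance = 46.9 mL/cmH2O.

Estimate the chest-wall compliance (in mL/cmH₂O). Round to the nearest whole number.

146

1/Ccw = 1/Crs − 1/CL.
1/Ccw = 1/46.9 − 1/69 = 0.006829.
Ccw = 146.43 mL/cmH2O.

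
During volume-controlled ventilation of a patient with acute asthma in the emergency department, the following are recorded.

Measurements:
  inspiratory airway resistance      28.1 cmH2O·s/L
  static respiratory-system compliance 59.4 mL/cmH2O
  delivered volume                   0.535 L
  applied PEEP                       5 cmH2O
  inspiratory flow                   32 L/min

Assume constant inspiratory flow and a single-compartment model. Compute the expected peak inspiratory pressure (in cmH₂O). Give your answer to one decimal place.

Flow: 32 L/min ÷ 60 = 0.5333 L/s.
Equation of motion (constant flow): PIP = Vt/C + R·V̇ + PEEP.
PIP = 535/59.4 + 28.1×0.5333 + 5 = 9.007 + 14.986 + 5 = 28.993 cmH2O.

29.0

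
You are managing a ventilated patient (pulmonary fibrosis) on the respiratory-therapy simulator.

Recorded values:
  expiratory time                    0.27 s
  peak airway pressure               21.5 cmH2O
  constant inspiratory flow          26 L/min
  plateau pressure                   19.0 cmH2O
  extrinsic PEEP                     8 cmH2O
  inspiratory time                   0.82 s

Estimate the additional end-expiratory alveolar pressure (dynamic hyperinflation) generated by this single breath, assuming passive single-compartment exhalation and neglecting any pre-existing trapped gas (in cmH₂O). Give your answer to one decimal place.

Flow: 26 L/min ÷ 60 = 0.4333 L/s.
Vt = flow × Ti = 0.4333 L/s × 0.82 s × 1000 mL/L = 355.31 mL.
R = (PIP − Pplat)/V̇ = (21.5 − 19.0) / 0.4333 = 2.5/0.4333 = 5.77 cmH2O·s/L.
C = Vt/(Pplat − PEEP) = 355.31 / (19.0 − 8) = 355.31/11.0 = 32.301 mL/cmH2O.
τ = R × C = 5.77 × 0.0323 L/cmH2O = 0.1864 s.
Fraction remaining = e^(−Te/τ) = e^(−0.27/0.1864) = 0.2349; trapped volume = 355.31 × 0.2349 = 83.462 mL.
Additional alveolar pressure from trapping ≈ V_trapped / C = 83.462 / 32.301 = 2.584 cmH2O.

2.6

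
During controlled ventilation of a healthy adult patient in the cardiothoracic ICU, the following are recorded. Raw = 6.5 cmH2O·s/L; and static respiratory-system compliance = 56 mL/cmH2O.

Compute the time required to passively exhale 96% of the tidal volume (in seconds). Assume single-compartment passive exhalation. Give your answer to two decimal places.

1.17

τ = R × C = 6.5 × 56 mL/cmH2O = 6.5 × 0.056 L/cmH2O = 0.364 s.
Exhaled fraction f = 1 − e^(−t/τ) → t = −τ·ln(1 − f) = −0.364·ln(0.04) = 1.172 s.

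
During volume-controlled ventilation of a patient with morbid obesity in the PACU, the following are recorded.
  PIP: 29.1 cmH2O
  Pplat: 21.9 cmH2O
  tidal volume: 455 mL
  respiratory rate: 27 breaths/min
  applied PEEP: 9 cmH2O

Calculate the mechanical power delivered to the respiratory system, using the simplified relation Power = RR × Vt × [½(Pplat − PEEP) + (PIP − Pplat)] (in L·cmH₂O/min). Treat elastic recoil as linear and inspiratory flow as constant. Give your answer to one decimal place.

Per-breath work = Vt × [½(Pplat−PEEP) + (PIP−Pplat)] = 0.455 × [0.5×12.9 + 7.2] = 0.455 × 13.65 = 6.211 L·cmH2O.
Power = 27 × 6.211 = 167.7 L·cmH2O/min.

167.7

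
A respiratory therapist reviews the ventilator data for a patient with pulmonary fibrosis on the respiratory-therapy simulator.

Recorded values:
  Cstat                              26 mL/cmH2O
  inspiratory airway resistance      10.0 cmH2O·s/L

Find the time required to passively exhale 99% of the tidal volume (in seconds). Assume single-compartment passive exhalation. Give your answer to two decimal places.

1.20

τ = R × C = 10.0 × 26 mL/cmH2O = 10.0 × 0.026 L/cmH2O = 0.26 s.
Exhaled fraction f = 1 − e^(−t/τ) → t = −τ·ln(1 − f) = −0.26·ln(0.01) = 1.197 s.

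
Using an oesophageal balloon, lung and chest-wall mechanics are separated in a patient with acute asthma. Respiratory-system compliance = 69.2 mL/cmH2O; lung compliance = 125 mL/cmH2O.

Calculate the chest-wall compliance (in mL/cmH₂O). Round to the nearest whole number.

1/Ccw = 1/Crs − 1/CL.
1/Ccw = 1/69.2 − 1/125 = 0.006451.
Ccw = 155.01 mL/cmH2O.

155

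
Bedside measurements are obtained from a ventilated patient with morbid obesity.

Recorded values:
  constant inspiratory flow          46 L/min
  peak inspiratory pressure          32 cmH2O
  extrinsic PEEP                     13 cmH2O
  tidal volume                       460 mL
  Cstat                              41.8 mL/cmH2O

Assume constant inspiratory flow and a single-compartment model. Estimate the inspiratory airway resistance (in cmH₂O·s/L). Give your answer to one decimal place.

10.4

Flow: 46 L/min ÷ 60 = 0.7667 L/s.
Equation of motion (constant flow): PIP = Vt/C + R·V̇ + PEEP.
R·V̇ = PIP − Vt/C − PEEP = 32 − 460/41.8 − 13 = 32 − 11.005 − 13 = 7.995 cmH2O.
R = 7.995 / 0.7667 = 10.428 cmH2O·s/L.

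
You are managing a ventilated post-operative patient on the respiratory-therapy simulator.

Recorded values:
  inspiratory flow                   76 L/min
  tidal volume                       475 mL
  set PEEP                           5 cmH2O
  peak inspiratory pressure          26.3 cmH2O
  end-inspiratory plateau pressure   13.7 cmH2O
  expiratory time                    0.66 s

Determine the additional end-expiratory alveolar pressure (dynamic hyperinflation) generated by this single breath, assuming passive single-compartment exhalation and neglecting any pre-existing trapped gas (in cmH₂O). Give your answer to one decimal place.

Flow: 76 L/min ÷ 60 = 1.2667 L/s.
R = (PIP − Pplat)/V̇ = (26.3 − 13.7) / 1.2667 = 12.6/1.2667 = 9.947 cmH2O·s/L.
C = Vt/(Pplat − PEEP) = 475.0 / (13.7 − 5) = 475.0/8.7 = 54.598 mL/cmH2O.
τ = R × C = 9.947 × 0.0546 L/cmH2O = 0.5431 s.
Fraction remaining = e^(−Te/τ) = e^(−0.66/0.5431) = 0.2966; trapped volume = 475.0 × 0.2966 = 140.89 mL.
Additional alveolar pressure from trapping ≈ V_trapped / C = 140.89 / 54.598 = 2.58 cmH2O.

2.6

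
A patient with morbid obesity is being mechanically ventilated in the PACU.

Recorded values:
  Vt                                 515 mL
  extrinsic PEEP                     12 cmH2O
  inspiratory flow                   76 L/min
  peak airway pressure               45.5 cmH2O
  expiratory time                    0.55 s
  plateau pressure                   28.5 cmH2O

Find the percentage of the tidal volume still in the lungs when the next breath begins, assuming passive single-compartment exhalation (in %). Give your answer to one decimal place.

26.9

Flow: 76 L/min ÷ 60 = 1.2667 L/s.
R = (PIP − Pplat)/V̇ = (45.5 − 28.5) / 1.2667 = 17.0/1.2667 = 13.421 cmH2O·s/L.
C = Vt/(Pplat − PEEP) = 515.0 / (28.5 − 12) = 515.0/16.5 = 31.212 mL/cmH2O.
τ = R × C = 13.421 × 0.03121 L/cmH2O = 0.4189 s.
Fraction remaining at end-expiration = e^(−Te/τ) = e^(−0.55/0.4189) = 0.269 → 26.9%.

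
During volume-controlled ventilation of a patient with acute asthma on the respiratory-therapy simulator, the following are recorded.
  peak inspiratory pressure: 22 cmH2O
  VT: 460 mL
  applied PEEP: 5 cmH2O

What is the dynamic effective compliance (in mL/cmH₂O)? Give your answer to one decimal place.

27.1

Dynamic compliance = Vt / (PIP − PEEP) = 460 / (22 − 5) = 460 / 17.0 = 27.059 mL/cmH2O.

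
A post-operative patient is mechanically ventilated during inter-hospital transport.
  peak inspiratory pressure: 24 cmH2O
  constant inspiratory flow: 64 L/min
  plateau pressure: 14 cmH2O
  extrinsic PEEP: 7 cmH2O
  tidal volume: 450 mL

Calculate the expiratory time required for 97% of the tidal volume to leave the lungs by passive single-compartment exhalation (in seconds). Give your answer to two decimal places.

Flow: 64 L/min ÷ 60 = 1.0667 L/s.
R = (PIP − Pplat)/V̇ = (24 − 14) / 1.0667 = 10.0/1.0667 = 9.375 cmH2O·s/L.
C = Vt/(Pplat − PEEP) = 450.0 / (14 − 7) = 450.0/7.0 = 64.286 mL/cmH2O.
τ = R × C = 9.375 × 0.06429 L/cmH2O = 0.6027 s.
t = −τ·ln(1 − 0.97) = −0.6027·ln(0.03) = 2.113 s.

2.11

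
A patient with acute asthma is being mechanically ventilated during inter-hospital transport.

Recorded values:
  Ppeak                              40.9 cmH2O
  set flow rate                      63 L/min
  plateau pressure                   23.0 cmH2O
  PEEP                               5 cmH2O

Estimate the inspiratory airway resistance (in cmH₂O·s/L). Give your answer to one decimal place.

17.0

Flow: 63 L/min ÷ 60 = 1.05 L/s.
Raw = (PIP − Pplat) / flow = (40.9 − 23.0) / 1.05 = 17.9 / 1.05 = 17.048 cmH2O·s/L.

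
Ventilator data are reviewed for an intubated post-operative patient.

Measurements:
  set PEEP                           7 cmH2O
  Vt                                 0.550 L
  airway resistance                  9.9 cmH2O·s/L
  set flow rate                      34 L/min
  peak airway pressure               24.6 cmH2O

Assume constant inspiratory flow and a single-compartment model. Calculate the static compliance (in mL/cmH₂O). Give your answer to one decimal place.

45.9

Flow: 34 L/min ÷ 60 = 0.5667 L/s.
Equation of motion (constant flow): PIP = Vt/C + R·V̇ + PEEP.
Vt/C = PIP − R·V̇ − PEEP = 24.6 − 9.9×0.5667 − 7 = 24.6 − 5.61 − 7 = 11.99 cmH2O.
C = Vt / 11.99 = 550 / 11.99 = 45.872 mL/cmH2O.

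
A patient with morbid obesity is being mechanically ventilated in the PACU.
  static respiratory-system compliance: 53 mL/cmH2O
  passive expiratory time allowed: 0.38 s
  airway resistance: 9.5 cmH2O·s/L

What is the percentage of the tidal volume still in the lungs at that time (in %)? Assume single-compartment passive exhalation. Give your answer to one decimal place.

47.0

τ = R × C = 9.5 × 53 mL/cmH2O = 9.5 × 0.053 L/cmH2O = 0.5035 s.
Passive exhalation: V(t)/V₀ = e^(−t/τ) = e^(−0.38/0.5035) = 0.4701.
Fraction remaining = 0.4701 → 47.01%.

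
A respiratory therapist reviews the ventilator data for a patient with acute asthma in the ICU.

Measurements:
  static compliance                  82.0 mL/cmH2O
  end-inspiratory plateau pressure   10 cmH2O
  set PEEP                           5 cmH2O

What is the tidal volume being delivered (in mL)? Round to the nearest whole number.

Vt = Cstat × (Pplat − PEEP) = 82.0 × (10 − 5) = 82.0 × 5.0 = 410.0 mL.

410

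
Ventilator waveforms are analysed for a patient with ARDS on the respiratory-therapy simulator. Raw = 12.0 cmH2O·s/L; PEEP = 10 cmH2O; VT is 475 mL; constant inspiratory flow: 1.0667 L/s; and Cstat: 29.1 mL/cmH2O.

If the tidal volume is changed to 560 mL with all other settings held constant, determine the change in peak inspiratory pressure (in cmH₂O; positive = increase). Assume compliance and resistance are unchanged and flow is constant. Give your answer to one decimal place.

2.9

PIP = Vt/C + R·V̇ + PEEP (constant-flow equation of motion).
Only the elastic term changes: ΔPIP = ΔVt / C = (560 − 475) / 29.1 = 2.921 cmH2O.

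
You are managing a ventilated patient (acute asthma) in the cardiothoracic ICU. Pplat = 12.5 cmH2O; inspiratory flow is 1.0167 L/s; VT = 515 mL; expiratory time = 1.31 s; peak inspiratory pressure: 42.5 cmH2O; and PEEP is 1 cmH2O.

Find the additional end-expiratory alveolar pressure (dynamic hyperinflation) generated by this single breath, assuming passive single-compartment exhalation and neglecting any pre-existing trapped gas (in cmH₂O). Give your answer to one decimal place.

4.3

R = (PIP − Pplat)/V̇ = (42.5 − 12.5) / 1.0167 = 30.0/1.0167 = 29.507 cmH2O·s/L.
C = Vt/(Pplat − PEEP) = 515.0 / (12.5 − 1) = 515.0/11.5 = 44.783 mL/cmH2O.
τ = R × C = 29.507 × 0.04478 L/cmH2O = 1.321 s.
Fraction remaining = e^(−Te/τ) = e^(−1.31/1.321) = 0.371; trapped volume = 515.0 × 0.371 = 191.07 mL.
Additional alveolar pressure from trapping ≈ V_trapped / C = 191.07 / 44.783 = 4.267 cmH2O.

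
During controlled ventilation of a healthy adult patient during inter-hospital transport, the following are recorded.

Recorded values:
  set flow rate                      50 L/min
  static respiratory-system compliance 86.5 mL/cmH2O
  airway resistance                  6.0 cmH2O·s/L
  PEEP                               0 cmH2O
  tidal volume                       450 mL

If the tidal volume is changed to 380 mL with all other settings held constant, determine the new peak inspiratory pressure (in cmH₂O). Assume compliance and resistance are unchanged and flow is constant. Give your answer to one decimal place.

9.4

Flow: 50 L/min ÷ 60 = 0.8333 L/s.
PIP = Vt/C + R·V̇ + PEEP (constant-flow equation of motion).
Only the elastic term changes: ΔPIP = ΔVt / C = (380 − 450) / 86.5 = -0.8092 cmH2O.
Original PIP = 450/86.5 + 6.0×0.8333 + 0 = 10.202 cmH2O; new PIP = 10.202 + (-0.8092) = 9.393 cmH2O.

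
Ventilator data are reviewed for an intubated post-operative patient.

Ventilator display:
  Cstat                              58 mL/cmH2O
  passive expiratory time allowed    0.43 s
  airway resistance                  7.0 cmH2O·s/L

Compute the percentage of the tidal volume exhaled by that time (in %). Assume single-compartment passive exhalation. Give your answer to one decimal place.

τ = R × C = 7.0 × 58 mL/cmH2O = 7.0 × 0.058 L/cmH2O = 0.406 s.
Passive exhalation: V(t)/V₀ = e^(−t/τ) = e^(−0.43/0.406) = 0.3468.
Fraction exhaled = 1 − 0.3468 = 0.6532 → 65.32%.

65.3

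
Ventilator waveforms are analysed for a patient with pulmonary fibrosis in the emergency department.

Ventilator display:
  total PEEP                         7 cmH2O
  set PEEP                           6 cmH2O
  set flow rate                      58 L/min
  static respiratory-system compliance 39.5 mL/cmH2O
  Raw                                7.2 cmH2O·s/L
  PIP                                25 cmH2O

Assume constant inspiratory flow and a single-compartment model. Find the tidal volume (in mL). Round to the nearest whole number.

Flow: 58 L/min ÷ 60 = 0.9667 L/s.
Total PEEP = 7 cmH2O (set 6 + intrinsic 1); this is the baseline alveolar pressure.
Equation of motion (constant flow): PIP = Vt/C + R·V̇ + PEEP.
Vt/C = PIP − R·V̇ − PEEP = 25 − 6.96 − 7 = 11.04 cmH2O.
Vt = C × 11.04 = 39.5 × 11.04 = 436.08 mL.

436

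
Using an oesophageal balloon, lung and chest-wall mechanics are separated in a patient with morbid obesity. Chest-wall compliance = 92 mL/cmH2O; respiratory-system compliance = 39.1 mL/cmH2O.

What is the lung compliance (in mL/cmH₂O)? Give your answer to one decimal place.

1/CL = 1/Crs − 1/Ccw.
1/CL = 1/39.1 − 1/92 = 0.01471.
CL = 67.981 mL/cmH2O.

68.0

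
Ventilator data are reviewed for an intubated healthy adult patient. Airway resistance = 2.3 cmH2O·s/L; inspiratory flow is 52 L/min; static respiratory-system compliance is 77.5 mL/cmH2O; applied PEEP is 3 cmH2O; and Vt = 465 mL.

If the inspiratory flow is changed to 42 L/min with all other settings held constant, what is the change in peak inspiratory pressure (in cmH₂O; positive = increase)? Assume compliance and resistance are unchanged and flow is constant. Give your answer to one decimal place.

-0.4

Flow: 52 L/min ÷ 60 = 0.8667 L/s.
New flow: 42 L/min ÷ 60 = 0.7 L/s.
PIP = Vt/C + R·V̇ + PEEP (constant-flow equation of motion).
Only the resistive term changes: ΔPIP = R × ΔV̇ = 2.3 × (0.7 − 0.8667) = 2.3 × -0.1667 = -0.3834 cmH2O.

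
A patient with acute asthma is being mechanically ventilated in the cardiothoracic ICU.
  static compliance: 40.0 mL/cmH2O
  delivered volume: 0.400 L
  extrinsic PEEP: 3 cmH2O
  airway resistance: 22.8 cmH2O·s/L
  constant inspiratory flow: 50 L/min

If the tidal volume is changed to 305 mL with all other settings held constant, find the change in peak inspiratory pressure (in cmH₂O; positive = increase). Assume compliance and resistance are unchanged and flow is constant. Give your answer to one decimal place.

-2.4

PIP = Vt/C + R·V̇ + PEEP (constant-flow equation of motion).
Only the elastic term changes: ΔPIP = ΔVt / C = (305 − 400) / 40.0 = -2.375 cmH2O.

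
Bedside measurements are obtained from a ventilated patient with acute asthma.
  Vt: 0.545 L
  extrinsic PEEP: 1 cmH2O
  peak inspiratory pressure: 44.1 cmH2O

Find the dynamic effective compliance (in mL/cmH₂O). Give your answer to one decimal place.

Dynamic compliance = Vt / (PIP − PEEP) = 545 / (44.1 − 1) = 545 / 43.1 = 12.645 mL/cmH2O.

12.6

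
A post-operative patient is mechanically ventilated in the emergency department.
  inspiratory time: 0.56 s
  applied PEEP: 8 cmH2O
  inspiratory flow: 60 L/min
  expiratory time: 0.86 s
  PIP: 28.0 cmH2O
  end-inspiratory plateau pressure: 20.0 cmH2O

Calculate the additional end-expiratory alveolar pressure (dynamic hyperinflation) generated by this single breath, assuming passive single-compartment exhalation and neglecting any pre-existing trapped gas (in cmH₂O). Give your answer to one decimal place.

1.2

Flow: 60 L/min ÷ 60 = 1 L/s.
Vt = flow × Ti = 1 L/s × 0.56 s × 1000 mL/L = 560.0 mL.
R = (PIP − Pplat)/V̇ = (28.0 − 20.0) / 1 = 8.0/1 = 8.0 cmH2O·s/L.
C = Vt/(Pplat − PEEP) = 560.0 / (20.0 − 8) = 560.0/12.0 = 46.667 mL/cmH2O.
τ = R × C = 8.0 × 0.04667 L/cmH2O = 0.3734 s.
Fraction remaining = e^(−Te/τ) = e^(−0.86/0.3734) = 0.09994; trapped volume = 560.0 × 0.09994 = 55.966 mL.
Additional alveolar pressure from trapping ≈ V_trapped / C = 55.966 / 46.667 = 1.199 cmH2O.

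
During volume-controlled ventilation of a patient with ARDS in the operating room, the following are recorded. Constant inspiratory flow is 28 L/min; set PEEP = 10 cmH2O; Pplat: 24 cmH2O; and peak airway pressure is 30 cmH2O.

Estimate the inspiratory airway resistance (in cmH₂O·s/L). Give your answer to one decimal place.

12.9

Flow: 28 L/min ÷ 60 = 0.4667 L/s.
Raw = (PIP − Pplat) / flow = (30 − 24) / 0.4667 = 6.0 / 0.4667 = 12.856 cmH2O·s/L.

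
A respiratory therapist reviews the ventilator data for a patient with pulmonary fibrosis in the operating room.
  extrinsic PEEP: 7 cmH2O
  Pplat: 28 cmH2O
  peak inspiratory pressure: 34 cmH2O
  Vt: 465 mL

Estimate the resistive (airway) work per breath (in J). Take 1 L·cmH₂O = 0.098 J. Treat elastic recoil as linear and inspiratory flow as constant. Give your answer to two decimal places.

0.27

With constant inspiratory flow the resistive pressure is constant at PIP − Pplat = 34 − 28 = 6.0 cmH2O, so resistive work = 6.0 × 0.465 = 2.79 L·cmH2O.
× 0.098 J/(L·cmH2O) → 0.2734 J.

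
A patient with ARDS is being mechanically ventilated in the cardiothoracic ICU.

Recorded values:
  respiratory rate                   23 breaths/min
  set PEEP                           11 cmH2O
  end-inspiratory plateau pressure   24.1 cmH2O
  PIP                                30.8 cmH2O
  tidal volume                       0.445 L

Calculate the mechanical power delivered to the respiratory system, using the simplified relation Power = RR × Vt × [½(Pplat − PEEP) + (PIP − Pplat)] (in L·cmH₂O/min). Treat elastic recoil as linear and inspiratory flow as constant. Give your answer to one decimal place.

135.6

Per-breath work = Vt × [½(Pplat−PEEP) + (PIP−Pplat)] = 0.445 × [0.5×13.1 + 6.7] = 0.445 × 13.25 = 5.896 L·cmH2O.
Power = 23 × 5.896 = 135.61 L·cmH2O/min.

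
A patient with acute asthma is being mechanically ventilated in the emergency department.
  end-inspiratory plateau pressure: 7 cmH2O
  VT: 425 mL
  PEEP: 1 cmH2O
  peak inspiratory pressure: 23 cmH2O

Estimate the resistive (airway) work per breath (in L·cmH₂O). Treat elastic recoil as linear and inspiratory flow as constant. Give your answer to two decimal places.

With constant inspiratory flow the resistive pressure is constant at PIP − Pplat = 23 − 7 = 16.0 cmH2O, so resistive work = 16.0 × 0.425 = 6.8 L·cmH2O.

6.80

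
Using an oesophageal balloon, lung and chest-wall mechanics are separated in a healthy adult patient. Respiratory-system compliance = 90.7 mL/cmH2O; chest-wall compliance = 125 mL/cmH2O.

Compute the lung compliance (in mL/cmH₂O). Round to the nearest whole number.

331

1/CL = 1/Crs − 1/Ccw.
1/CL = 1/90.7 − 1/125 = 0.003025.
CL = 330.58 mL/cmH2O.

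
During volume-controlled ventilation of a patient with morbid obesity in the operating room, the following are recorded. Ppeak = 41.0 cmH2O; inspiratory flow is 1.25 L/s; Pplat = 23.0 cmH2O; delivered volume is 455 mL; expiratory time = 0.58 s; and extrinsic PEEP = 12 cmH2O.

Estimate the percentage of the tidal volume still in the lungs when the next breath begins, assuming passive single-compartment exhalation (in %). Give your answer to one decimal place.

37.8

R = (PIP − Pplat)/V̇ = (41.0 − 23.0) / 1.25 = 18.0/1.25 = 14.4 cmH2O·s/L.
C = Vt/(Pplat − PEEP) = 455.0 / (23.0 − 12) = 455.0/11.0 = 41.364 mL/cmH2O.
τ = R × C = 14.4 × 0.04136 L/cmH2O = 0.5956 s.
Fraction remaining at end-expiration = e^(−Te/τ) = e^(−0.58/0.5956) = 0.3776 → 37.76%.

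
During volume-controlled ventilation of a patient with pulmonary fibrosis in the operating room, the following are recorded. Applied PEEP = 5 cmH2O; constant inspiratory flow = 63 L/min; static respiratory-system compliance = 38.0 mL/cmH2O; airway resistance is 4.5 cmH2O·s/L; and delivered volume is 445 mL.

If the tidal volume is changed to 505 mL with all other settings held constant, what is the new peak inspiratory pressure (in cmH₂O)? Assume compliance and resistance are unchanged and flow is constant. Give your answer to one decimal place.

Flow: 63 L/min ÷ 60 = 1.05 L/s.
PIP = Vt/C + R·V̇ + PEEP (constant-flow equation of motion).
Only the elastic term changes: ΔPIP = ΔVt / C = (505 − 445) / 38.0 = 1.579 cmH2O.
Original PIP = 445/38.0 + 4.5×1.05 + 5 = 21.436 cmH2O; new PIP = 21.436 + (1.579) = 23.015 cmH2O.

23.0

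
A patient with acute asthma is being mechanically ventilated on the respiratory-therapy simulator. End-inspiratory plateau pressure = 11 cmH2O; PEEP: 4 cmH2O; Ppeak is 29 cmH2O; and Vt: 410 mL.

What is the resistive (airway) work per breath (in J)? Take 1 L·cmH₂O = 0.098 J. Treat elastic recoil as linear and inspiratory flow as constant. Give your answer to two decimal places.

With constant inspiratory flow the resistive pressure is constant at PIP − Pplat = 29 − 11 = 18.0 cmH2O, so resistive work = 18.0 × 0.410 = 7.38 L·cmH2O.
× 0.098 J/(L·cmH2O) → 0.7232 J.

0.72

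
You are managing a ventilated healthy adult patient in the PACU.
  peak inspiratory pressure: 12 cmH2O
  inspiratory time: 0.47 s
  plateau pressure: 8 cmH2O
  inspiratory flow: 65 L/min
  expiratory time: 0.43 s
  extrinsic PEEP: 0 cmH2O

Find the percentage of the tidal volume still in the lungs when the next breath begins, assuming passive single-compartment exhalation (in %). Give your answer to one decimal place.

16.0

Flow: 65 L/min ÷ 60 = 1.0833 L/s.
Vt = flow × Ti = 1.0833 L/s × 0.47 s × 1000 mL/L = 509.15 mL.
R = (PIP − Pplat)/V̇ = (12 − 8) / 1.0833 = 4.0/1.0833 = 3.692 cmH2O·s/L.
C = Vt/(Pplat − PEEP) = 509.15 / (8 − 0) = 509.15/8.0 = 63.644 mL/cmH2O.
τ = R × C = 3.692 × 0.06364 L/cmH2O = 0.235 s.
Fraction remaining at end-expiration = e^(−Te/τ) = e^(−0.43/0.235) = 0.1604 → 16.04%.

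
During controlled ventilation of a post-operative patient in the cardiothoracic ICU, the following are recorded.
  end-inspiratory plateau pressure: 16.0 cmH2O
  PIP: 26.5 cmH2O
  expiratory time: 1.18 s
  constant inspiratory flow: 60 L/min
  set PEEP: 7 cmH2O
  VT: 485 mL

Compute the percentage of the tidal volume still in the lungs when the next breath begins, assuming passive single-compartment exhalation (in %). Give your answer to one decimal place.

12.4

Flow: 60 L/min ÷ 60 = 1 L/s.
R = (PIP − Pplat)/V̇ = (26.5 − 16.0) / 1 = 10.5/1 = 10.5 cmH2O·s/L.
C = Vt/(Pplat − PEEP) = 485.0 / (16.0 − 7) = 485.0/9.0 = 53.889 mL/cmH2O.
τ = R × C = 10.5 × 0.05389 L/cmH2O = 0.5658 s.
Fraction remaining at end-expiration = e^(−Te/τ) = e^(−1.18/0.5658) = 0.1242 → 12.42%.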